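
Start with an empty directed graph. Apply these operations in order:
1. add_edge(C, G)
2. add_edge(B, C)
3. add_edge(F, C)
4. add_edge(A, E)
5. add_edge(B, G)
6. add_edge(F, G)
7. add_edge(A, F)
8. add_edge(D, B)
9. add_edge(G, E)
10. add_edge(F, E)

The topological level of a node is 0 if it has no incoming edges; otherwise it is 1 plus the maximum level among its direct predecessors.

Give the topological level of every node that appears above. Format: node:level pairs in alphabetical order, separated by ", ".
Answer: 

Answer: A:0, B:1, C:2, D:0, E:4, F:1, G:3

Derivation:
Op 1: add_edge(C, G). Edges now: 1
Op 2: add_edge(B, C). Edges now: 2
Op 3: add_edge(F, C). Edges now: 3
Op 4: add_edge(A, E). Edges now: 4
Op 5: add_edge(B, G). Edges now: 5
Op 6: add_edge(F, G). Edges now: 6
Op 7: add_edge(A, F). Edges now: 7
Op 8: add_edge(D, B). Edges now: 8
Op 9: add_edge(G, E). Edges now: 9
Op 10: add_edge(F, E). Edges now: 10
Compute levels (Kahn BFS):
  sources (in-degree 0): A, D
  process A: level=0
    A->E: in-degree(E)=2, level(E)>=1
    A->F: in-degree(F)=0, level(F)=1, enqueue
  process D: level=0
    D->B: in-degree(B)=0, level(B)=1, enqueue
  process F: level=1
    F->C: in-degree(C)=1, level(C)>=2
    F->E: in-degree(E)=1, level(E)>=2
    F->G: in-degree(G)=2, level(G)>=2
  process B: level=1
    B->C: in-degree(C)=0, level(C)=2, enqueue
    B->G: in-degree(G)=1, level(G)>=2
  process C: level=2
    C->G: in-degree(G)=0, level(G)=3, enqueue
  process G: level=3
    G->E: in-degree(E)=0, level(E)=4, enqueue
  process E: level=4
All levels: A:0, B:1, C:2, D:0, E:4, F:1, G:3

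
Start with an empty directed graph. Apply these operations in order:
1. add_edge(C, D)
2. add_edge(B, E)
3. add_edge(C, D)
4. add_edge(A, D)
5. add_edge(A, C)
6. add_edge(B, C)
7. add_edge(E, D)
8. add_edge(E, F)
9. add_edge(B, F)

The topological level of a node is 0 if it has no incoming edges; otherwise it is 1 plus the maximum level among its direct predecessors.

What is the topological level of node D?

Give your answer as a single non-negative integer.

Answer: 2

Derivation:
Op 1: add_edge(C, D). Edges now: 1
Op 2: add_edge(B, E). Edges now: 2
Op 3: add_edge(C, D) (duplicate, no change). Edges now: 2
Op 4: add_edge(A, D). Edges now: 3
Op 5: add_edge(A, C). Edges now: 4
Op 6: add_edge(B, C). Edges now: 5
Op 7: add_edge(E, D). Edges now: 6
Op 8: add_edge(E, F). Edges now: 7
Op 9: add_edge(B, F). Edges now: 8
Compute levels (Kahn BFS):
  sources (in-degree 0): A, B
  process A: level=0
    A->C: in-degree(C)=1, level(C)>=1
    A->D: in-degree(D)=2, level(D)>=1
  process B: level=0
    B->C: in-degree(C)=0, level(C)=1, enqueue
    B->E: in-degree(E)=0, level(E)=1, enqueue
    B->F: in-degree(F)=1, level(F)>=1
  process C: level=1
    C->D: in-degree(D)=1, level(D)>=2
  process E: level=1
    E->D: in-degree(D)=0, level(D)=2, enqueue
    E->F: in-degree(F)=0, level(F)=2, enqueue
  process D: level=2
  process F: level=2
All levels: A:0, B:0, C:1, D:2, E:1, F:2
level(D) = 2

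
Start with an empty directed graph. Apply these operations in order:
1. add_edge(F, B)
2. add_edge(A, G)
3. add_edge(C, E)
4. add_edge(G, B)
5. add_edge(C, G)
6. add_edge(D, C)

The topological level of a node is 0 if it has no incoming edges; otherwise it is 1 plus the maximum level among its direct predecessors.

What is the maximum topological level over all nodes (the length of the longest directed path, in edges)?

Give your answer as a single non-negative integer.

Answer: 3

Derivation:
Op 1: add_edge(F, B). Edges now: 1
Op 2: add_edge(A, G). Edges now: 2
Op 3: add_edge(C, E). Edges now: 3
Op 4: add_edge(G, B). Edges now: 4
Op 5: add_edge(C, G). Edges now: 5
Op 6: add_edge(D, C). Edges now: 6
Compute levels (Kahn BFS):
  sources (in-degree 0): A, D, F
  process A: level=0
    A->G: in-degree(G)=1, level(G)>=1
  process D: level=0
    D->C: in-degree(C)=0, level(C)=1, enqueue
  process F: level=0
    F->B: in-degree(B)=1, level(B)>=1
  process C: level=1
    C->E: in-degree(E)=0, level(E)=2, enqueue
    C->G: in-degree(G)=0, level(G)=2, enqueue
  process E: level=2
  process G: level=2
    G->B: in-degree(B)=0, level(B)=3, enqueue
  process B: level=3
All levels: A:0, B:3, C:1, D:0, E:2, F:0, G:2
max level = 3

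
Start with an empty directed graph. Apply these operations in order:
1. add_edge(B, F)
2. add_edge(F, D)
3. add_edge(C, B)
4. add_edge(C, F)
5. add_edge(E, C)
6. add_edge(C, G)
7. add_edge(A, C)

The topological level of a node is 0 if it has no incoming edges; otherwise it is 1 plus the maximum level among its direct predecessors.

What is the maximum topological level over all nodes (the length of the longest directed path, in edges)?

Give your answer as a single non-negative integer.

Answer: 4

Derivation:
Op 1: add_edge(B, F). Edges now: 1
Op 2: add_edge(F, D). Edges now: 2
Op 3: add_edge(C, B). Edges now: 3
Op 4: add_edge(C, F). Edges now: 4
Op 5: add_edge(E, C). Edges now: 5
Op 6: add_edge(C, G). Edges now: 6
Op 7: add_edge(A, C). Edges now: 7
Compute levels (Kahn BFS):
  sources (in-degree 0): A, E
  process A: level=0
    A->C: in-degree(C)=1, level(C)>=1
  process E: level=0
    E->C: in-degree(C)=0, level(C)=1, enqueue
  process C: level=1
    C->B: in-degree(B)=0, level(B)=2, enqueue
    C->F: in-degree(F)=1, level(F)>=2
    C->G: in-degree(G)=0, level(G)=2, enqueue
  process B: level=2
    B->F: in-degree(F)=0, level(F)=3, enqueue
  process G: level=2
  process F: level=3
    F->D: in-degree(D)=0, level(D)=4, enqueue
  process D: level=4
All levels: A:0, B:2, C:1, D:4, E:0, F:3, G:2
max level = 4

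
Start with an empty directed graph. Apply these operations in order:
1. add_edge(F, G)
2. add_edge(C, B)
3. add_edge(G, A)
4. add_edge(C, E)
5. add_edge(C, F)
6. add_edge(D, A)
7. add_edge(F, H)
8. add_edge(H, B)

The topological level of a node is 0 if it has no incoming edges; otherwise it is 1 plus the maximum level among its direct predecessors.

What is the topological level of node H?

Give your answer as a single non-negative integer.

Answer: 2

Derivation:
Op 1: add_edge(F, G). Edges now: 1
Op 2: add_edge(C, B). Edges now: 2
Op 3: add_edge(G, A). Edges now: 3
Op 4: add_edge(C, E). Edges now: 4
Op 5: add_edge(C, F). Edges now: 5
Op 6: add_edge(D, A). Edges now: 6
Op 7: add_edge(F, H). Edges now: 7
Op 8: add_edge(H, B). Edges now: 8
Compute levels (Kahn BFS):
  sources (in-degree 0): C, D
  process C: level=0
    C->B: in-degree(B)=1, level(B)>=1
    C->E: in-degree(E)=0, level(E)=1, enqueue
    C->F: in-degree(F)=0, level(F)=1, enqueue
  process D: level=0
    D->A: in-degree(A)=1, level(A)>=1
  process E: level=1
  process F: level=1
    F->G: in-degree(G)=0, level(G)=2, enqueue
    F->H: in-degree(H)=0, level(H)=2, enqueue
  process G: level=2
    G->A: in-degree(A)=0, level(A)=3, enqueue
  process H: level=2
    H->B: in-degree(B)=0, level(B)=3, enqueue
  process A: level=3
  process B: level=3
All levels: A:3, B:3, C:0, D:0, E:1, F:1, G:2, H:2
level(H) = 2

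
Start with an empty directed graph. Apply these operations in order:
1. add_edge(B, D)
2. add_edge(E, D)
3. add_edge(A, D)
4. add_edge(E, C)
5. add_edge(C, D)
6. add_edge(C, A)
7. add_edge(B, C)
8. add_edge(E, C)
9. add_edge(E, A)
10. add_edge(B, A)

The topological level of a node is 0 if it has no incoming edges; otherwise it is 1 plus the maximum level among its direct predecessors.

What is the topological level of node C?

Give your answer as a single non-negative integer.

Answer: 1

Derivation:
Op 1: add_edge(B, D). Edges now: 1
Op 2: add_edge(E, D). Edges now: 2
Op 3: add_edge(A, D). Edges now: 3
Op 4: add_edge(E, C). Edges now: 4
Op 5: add_edge(C, D). Edges now: 5
Op 6: add_edge(C, A). Edges now: 6
Op 7: add_edge(B, C). Edges now: 7
Op 8: add_edge(E, C) (duplicate, no change). Edges now: 7
Op 9: add_edge(E, A). Edges now: 8
Op 10: add_edge(B, A). Edges now: 9
Compute levels (Kahn BFS):
  sources (in-degree 0): B, E
  process B: level=0
    B->A: in-degree(A)=2, level(A)>=1
    B->C: in-degree(C)=1, level(C)>=1
    B->D: in-degree(D)=3, level(D)>=1
  process E: level=0
    E->A: in-degree(A)=1, level(A)>=1
    E->C: in-degree(C)=0, level(C)=1, enqueue
    E->D: in-degree(D)=2, level(D)>=1
  process C: level=1
    C->A: in-degree(A)=0, level(A)=2, enqueue
    C->D: in-degree(D)=1, level(D)>=2
  process A: level=2
    A->D: in-degree(D)=0, level(D)=3, enqueue
  process D: level=3
All levels: A:2, B:0, C:1, D:3, E:0
level(C) = 1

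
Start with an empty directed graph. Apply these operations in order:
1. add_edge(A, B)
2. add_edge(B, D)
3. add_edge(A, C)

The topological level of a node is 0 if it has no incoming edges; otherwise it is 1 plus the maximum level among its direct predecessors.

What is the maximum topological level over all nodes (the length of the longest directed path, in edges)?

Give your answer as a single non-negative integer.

Answer: 2

Derivation:
Op 1: add_edge(A, B). Edges now: 1
Op 2: add_edge(B, D). Edges now: 2
Op 3: add_edge(A, C). Edges now: 3
Compute levels (Kahn BFS):
  sources (in-degree 0): A
  process A: level=0
    A->B: in-degree(B)=0, level(B)=1, enqueue
    A->C: in-degree(C)=0, level(C)=1, enqueue
  process B: level=1
    B->D: in-degree(D)=0, level(D)=2, enqueue
  process C: level=1
  process D: level=2
All levels: A:0, B:1, C:1, D:2
max level = 2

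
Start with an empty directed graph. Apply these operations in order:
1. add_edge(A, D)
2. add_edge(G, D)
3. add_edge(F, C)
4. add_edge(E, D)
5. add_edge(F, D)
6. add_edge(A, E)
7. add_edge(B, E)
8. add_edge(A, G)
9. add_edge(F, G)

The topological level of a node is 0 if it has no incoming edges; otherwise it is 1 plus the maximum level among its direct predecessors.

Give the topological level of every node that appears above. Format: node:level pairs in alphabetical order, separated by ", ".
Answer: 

Op 1: add_edge(A, D). Edges now: 1
Op 2: add_edge(G, D). Edges now: 2
Op 3: add_edge(F, C). Edges now: 3
Op 4: add_edge(E, D). Edges now: 4
Op 5: add_edge(F, D). Edges now: 5
Op 6: add_edge(A, E). Edges now: 6
Op 7: add_edge(B, E). Edges now: 7
Op 8: add_edge(A, G). Edges now: 8
Op 9: add_edge(F, G). Edges now: 9
Compute levels (Kahn BFS):
  sources (in-degree 0): A, B, F
  process A: level=0
    A->D: in-degree(D)=3, level(D)>=1
    A->E: in-degree(E)=1, level(E)>=1
    A->G: in-degree(G)=1, level(G)>=1
  process B: level=0
    B->E: in-degree(E)=0, level(E)=1, enqueue
  process F: level=0
    F->C: in-degree(C)=0, level(C)=1, enqueue
    F->D: in-degree(D)=2, level(D)>=1
    F->G: in-degree(G)=0, level(G)=1, enqueue
  process E: level=1
    E->D: in-degree(D)=1, level(D)>=2
  process C: level=1
  process G: level=1
    G->D: in-degree(D)=0, level(D)=2, enqueue
  process D: level=2
All levels: A:0, B:0, C:1, D:2, E:1, F:0, G:1

Answer: A:0, B:0, C:1, D:2, E:1, F:0, G:1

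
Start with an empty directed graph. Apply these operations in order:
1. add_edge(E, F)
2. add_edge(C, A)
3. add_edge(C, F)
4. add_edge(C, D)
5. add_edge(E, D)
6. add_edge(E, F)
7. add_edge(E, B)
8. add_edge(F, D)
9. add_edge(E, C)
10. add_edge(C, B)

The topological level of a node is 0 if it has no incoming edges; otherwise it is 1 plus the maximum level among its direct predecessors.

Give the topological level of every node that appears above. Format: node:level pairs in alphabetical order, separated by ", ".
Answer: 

Op 1: add_edge(E, F). Edges now: 1
Op 2: add_edge(C, A). Edges now: 2
Op 3: add_edge(C, F). Edges now: 3
Op 4: add_edge(C, D). Edges now: 4
Op 5: add_edge(E, D). Edges now: 5
Op 6: add_edge(E, F) (duplicate, no change). Edges now: 5
Op 7: add_edge(E, B). Edges now: 6
Op 8: add_edge(F, D). Edges now: 7
Op 9: add_edge(E, C). Edges now: 8
Op 10: add_edge(C, B). Edges now: 9
Compute levels (Kahn BFS):
  sources (in-degree 0): E
  process E: level=0
    E->B: in-degree(B)=1, level(B)>=1
    E->C: in-degree(C)=0, level(C)=1, enqueue
    E->D: in-degree(D)=2, level(D)>=1
    E->F: in-degree(F)=1, level(F)>=1
  process C: level=1
    C->A: in-degree(A)=0, level(A)=2, enqueue
    C->B: in-degree(B)=0, level(B)=2, enqueue
    C->D: in-degree(D)=1, level(D)>=2
    C->F: in-degree(F)=0, level(F)=2, enqueue
  process A: level=2
  process B: level=2
  process F: level=2
    F->D: in-degree(D)=0, level(D)=3, enqueue
  process D: level=3
All levels: A:2, B:2, C:1, D:3, E:0, F:2

Answer: A:2, B:2, C:1, D:3, E:0, F:2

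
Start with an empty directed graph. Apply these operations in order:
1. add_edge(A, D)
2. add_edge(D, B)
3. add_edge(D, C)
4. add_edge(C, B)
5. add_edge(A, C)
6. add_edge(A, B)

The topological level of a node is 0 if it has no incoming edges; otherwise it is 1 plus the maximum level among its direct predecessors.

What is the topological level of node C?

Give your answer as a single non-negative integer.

Op 1: add_edge(A, D). Edges now: 1
Op 2: add_edge(D, B). Edges now: 2
Op 3: add_edge(D, C). Edges now: 3
Op 4: add_edge(C, B). Edges now: 4
Op 5: add_edge(A, C). Edges now: 5
Op 6: add_edge(A, B). Edges now: 6
Compute levels (Kahn BFS):
  sources (in-degree 0): A
  process A: level=0
    A->B: in-degree(B)=2, level(B)>=1
    A->C: in-degree(C)=1, level(C)>=1
    A->D: in-degree(D)=0, level(D)=1, enqueue
  process D: level=1
    D->B: in-degree(B)=1, level(B)>=2
    D->C: in-degree(C)=0, level(C)=2, enqueue
  process C: level=2
    C->B: in-degree(B)=0, level(B)=3, enqueue
  process B: level=3
All levels: A:0, B:3, C:2, D:1
level(C) = 2

Answer: 2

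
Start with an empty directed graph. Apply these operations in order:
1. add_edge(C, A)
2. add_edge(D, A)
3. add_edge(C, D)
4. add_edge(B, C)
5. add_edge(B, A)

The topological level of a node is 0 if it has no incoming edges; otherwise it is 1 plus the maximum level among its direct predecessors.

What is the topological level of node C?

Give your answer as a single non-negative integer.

Answer: 1

Derivation:
Op 1: add_edge(C, A). Edges now: 1
Op 2: add_edge(D, A). Edges now: 2
Op 3: add_edge(C, D). Edges now: 3
Op 4: add_edge(B, C). Edges now: 4
Op 5: add_edge(B, A). Edges now: 5
Compute levels (Kahn BFS):
  sources (in-degree 0): B
  process B: level=0
    B->A: in-degree(A)=2, level(A)>=1
    B->C: in-degree(C)=0, level(C)=1, enqueue
  process C: level=1
    C->A: in-degree(A)=1, level(A)>=2
    C->D: in-degree(D)=0, level(D)=2, enqueue
  process D: level=2
    D->A: in-degree(A)=0, level(A)=3, enqueue
  process A: level=3
All levels: A:3, B:0, C:1, D:2
level(C) = 1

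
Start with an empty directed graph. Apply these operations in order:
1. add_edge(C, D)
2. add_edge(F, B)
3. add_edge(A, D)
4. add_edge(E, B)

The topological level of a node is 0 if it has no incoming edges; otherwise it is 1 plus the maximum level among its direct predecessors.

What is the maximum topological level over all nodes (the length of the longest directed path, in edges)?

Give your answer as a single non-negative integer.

Answer: 1

Derivation:
Op 1: add_edge(C, D). Edges now: 1
Op 2: add_edge(F, B). Edges now: 2
Op 3: add_edge(A, D). Edges now: 3
Op 4: add_edge(E, B). Edges now: 4
Compute levels (Kahn BFS):
  sources (in-degree 0): A, C, E, F
  process A: level=0
    A->D: in-degree(D)=1, level(D)>=1
  process C: level=0
    C->D: in-degree(D)=0, level(D)=1, enqueue
  process E: level=0
    E->B: in-degree(B)=1, level(B)>=1
  process F: level=0
    F->B: in-degree(B)=0, level(B)=1, enqueue
  process D: level=1
  process B: level=1
All levels: A:0, B:1, C:0, D:1, E:0, F:0
max level = 1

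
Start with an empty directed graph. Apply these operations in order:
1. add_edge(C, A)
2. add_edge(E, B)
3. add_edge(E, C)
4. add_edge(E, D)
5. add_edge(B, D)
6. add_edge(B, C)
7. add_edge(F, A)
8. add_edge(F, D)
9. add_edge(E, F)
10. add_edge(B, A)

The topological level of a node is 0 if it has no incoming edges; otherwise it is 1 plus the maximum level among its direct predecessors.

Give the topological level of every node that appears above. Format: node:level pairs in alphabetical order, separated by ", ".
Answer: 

Op 1: add_edge(C, A). Edges now: 1
Op 2: add_edge(E, B). Edges now: 2
Op 3: add_edge(E, C). Edges now: 3
Op 4: add_edge(E, D). Edges now: 4
Op 5: add_edge(B, D). Edges now: 5
Op 6: add_edge(B, C). Edges now: 6
Op 7: add_edge(F, A). Edges now: 7
Op 8: add_edge(F, D). Edges now: 8
Op 9: add_edge(E, F). Edges now: 9
Op 10: add_edge(B, A). Edges now: 10
Compute levels (Kahn BFS):
  sources (in-degree 0): E
  process E: level=0
    E->B: in-degree(B)=0, level(B)=1, enqueue
    E->C: in-degree(C)=1, level(C)>=1
    E->D: in-degree(D)=2, level(D)>=1
    E->F: in-degree(F)=0, level(F)=1, enqueue
  process B: level=1
    B->A: in-degree(A)=2, level(A)>=2
    B->C: in-degree(C)=0, level(C)=2, enqueue
    B->D: in-degree(D)=1, level(D)>=2
  process F: level=1
    F->A: in-degree(A)=1, level(A)>=2
    F->D: in-degree(D)=0, level(D)=2, enqueue
  process C: level=2
    C->A: in-degree(A)=0, level(A)=3, enqueue
  process D: level=2
  process A: level=3
All levels: A:3, B:1, C:2, D:2, E:0, F:1

Answer: A:3, B:1, C:2, D:2, E:0, F:1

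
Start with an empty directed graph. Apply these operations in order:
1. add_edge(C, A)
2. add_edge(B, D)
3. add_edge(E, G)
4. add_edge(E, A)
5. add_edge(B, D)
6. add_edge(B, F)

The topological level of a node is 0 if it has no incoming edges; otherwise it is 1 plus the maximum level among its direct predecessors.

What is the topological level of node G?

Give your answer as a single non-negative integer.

Answer: 1

Derivation:
Op 1: add_edge(C, A). Edges now: 1
Op 2: add_edge(B, D). Edges now: 2
Op 3: add_edge(E, G). Edges now: 3
Op 4: add_edge(E, A). Edges now: 4
Op 5: add_edge(B, D) (duplicate, no change). Edges now: 4
Op 6: add_edge(B, F). Edges now: 5
Compute levels (Kahn BFS):
  sources (in-degree 0): B, C, E
  process B: level=0
    B->D: in-degree(D)=0, level(D)=1, enqueue
    B->F: in-degree(F)=0, level(F)=1, enqueue
  process C: level=0
    C->A: in-degree(A)=1, level(A)>=1
  process E: level=0
    E->A: in-degree(A)=0, level(A)=1, enqueue
    E->G: in-degree(G)=0, level(G)=1, enqueue
  process D: level=1
  process F: level=1
  process A: level=1
  process G: level=1
All levels: A:1, B:0, C:0, D:1, E:0, F:1, G:1
level(G) = 1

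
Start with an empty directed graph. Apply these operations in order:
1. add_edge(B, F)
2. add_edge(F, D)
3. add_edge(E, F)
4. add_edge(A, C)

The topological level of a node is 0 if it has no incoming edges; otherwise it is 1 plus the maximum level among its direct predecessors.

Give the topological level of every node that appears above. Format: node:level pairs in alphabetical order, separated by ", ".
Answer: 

Op 1: add_edge(B, F). Edges now: 1
Op 2: add_edge(F, D). Edges now: 2
Op 3: add_edge(E, F). Edges now: 3
Op 4: add_edge(A, C). Edges now: 4
Compute levels (Kahn BFS):
  sources (in-degree 0): A, B, E
  process A: level=0
    A->C: in-degree(C)=0, level(C)=1, enqueue
  process B: level=0
    B->F: in-degree(F)=1, level(F)>=1
  process E: level=0
    E->F: in-degree(F)=0, level(F)=1, enqueue
  process C: level=1
  process F: level=1
    F->D: in-degree(D)=0, level(D)=2, enqueue
  process D: level=2
All levels: A:0, B:0, C:1, D:2, E:0, F:1

Answer: A:0, B:0, C:1, D:2, E:0, F:1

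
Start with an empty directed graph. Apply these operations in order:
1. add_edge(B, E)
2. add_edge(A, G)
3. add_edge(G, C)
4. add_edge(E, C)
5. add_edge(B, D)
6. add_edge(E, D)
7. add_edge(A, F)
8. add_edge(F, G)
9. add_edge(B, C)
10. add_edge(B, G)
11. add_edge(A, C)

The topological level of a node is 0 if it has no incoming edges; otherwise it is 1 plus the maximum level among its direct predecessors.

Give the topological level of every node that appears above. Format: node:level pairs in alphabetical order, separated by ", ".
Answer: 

Answer: A:0, B:0, C:3, D:2, E:1, F:1, G:2

Derivation:
Op 1: add_edge(B, E). Edges now: 1
Op 2: add_edge(A, G). Edges now: 2
Op 3: add_edge(G, C). Edges now: 3
Op 4: add_edge(E, C). Edges now: 4
Op 5: add_edge(B, D). Edges now: 5
Op 6: add_edge(E, D). Edges now: 6
Op 7: add_edge(A, F). Edges now: 7
Op 8: add_edge(F, G). Edges now: 8
Op 9: add_edge(B, C). Edges now: 9
Op 10: add_edge(B, G). Edges now: 10
Op 11: add_edge(A, C). Edges now: 11
Compute levels (Kahn BFS):
  sources (in-degree 0): A, B
  process A: level=0
    A->C: in-degree(C)=3, level(C)>=1
    A->F: in-degree(F)=0, level(F)=1, enqueue
    A->G: in-degree(G)=2, level(G)>=1
  process B: level=0
    B->C: in-degree(C)=2, level(C)>=1
    B->D: in-degree(D)=1, level(D)>=1
    B->E: in-degree(E)=0, level(E)=1, enqueue
    B->G: in-degree(G)=1, level(G)>=1
  process F: level=1
    F->G: in-degree(G)=0, level(G)=2, enqueue
  process E: level=1
    E->C: in-degree(C)=1, level(C)>=2
    E->D: in-degree(D)=0, level(D)=2, enqueue
  process G: level=2
    G->C: in-degree(C)=0, level(C)=3, enqueue
  process D: level=2
  process C: level=3
All levels: A:0, B:0, C:3, D:2, E:1, F:1, G:2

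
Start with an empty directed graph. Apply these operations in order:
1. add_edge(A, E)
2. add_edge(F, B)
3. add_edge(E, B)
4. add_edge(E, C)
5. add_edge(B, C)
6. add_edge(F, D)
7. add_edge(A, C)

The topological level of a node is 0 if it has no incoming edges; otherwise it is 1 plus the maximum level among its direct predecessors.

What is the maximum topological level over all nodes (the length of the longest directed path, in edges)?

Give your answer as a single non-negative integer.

Op 1: add_edge(A, E). Edges now: 1
Op 2: add_edge(F, B). Edges now: 2
Op 3: add_edge(E, B). Edges now: 3
Op 4: add_edge(E, C). Edges now: 4
Op 5: add_edge(B, C). Edges now: 5
Op 6: add_edge(F, D). Edges now: 6
Op 7: add_edge(A, C). Edges now: 7
Compute levels (Kahn BFS):
  sources (in-degree 0): A, F
  process A: level=0
    A->C: in-degree(C)=2, level(C)>=1
    A->E: in-degree(E)=0, level(E)=1, enqueue
  process F: level=0
    F->B: in-degree(B)=1, level(B)>=1
    F->D: in-degree(D)=0, level(D)=1, enqueue
  process E: level=1
    E->B: in-degree(B)=0, level(B)=2, enqueue
    E->C: in-degree(C)=1, level(C)>=2
  process D: level=1
  process B: level=2
    B->C: in-degree(C)=0, level(C)=3, enqueue
  process C: level=3
All levels: A:0, B:2, C:3, D:1, E:1, F:0
max level = 3

Answer: 3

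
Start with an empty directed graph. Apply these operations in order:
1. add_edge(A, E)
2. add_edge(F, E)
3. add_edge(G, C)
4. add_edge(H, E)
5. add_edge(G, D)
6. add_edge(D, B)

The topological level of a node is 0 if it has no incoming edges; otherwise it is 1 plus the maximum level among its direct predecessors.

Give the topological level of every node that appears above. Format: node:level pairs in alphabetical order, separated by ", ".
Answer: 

Op 1: add_edge(A, E). Edges now: 1
Op 2: add_edge(F, E). Edges now: 2
Op 3: add_edge(G, C). Edges now: 3
Op 4: add_edge(H, E). Edges now: 4
Op 5: add_edge(G, D). Edges now: 5
Op 6: add_edge(D, B). Edges now: 6
Compute levels (Kahn BFS):
  sources (in-degree 0): A, F, G, H
  process A: level=0
    A->E: in-degree(E)=2, level(E)>=1
  process F: level=0
    F->E: in-degree(E)=1, level(E)>=1
  process G: level=0
    G->C: in-degree(C)=0, level(C)=1, enqueue
    G->D: in-degree(D)=0, level(D)=1, enqueue
  process H: level=0
    H->E: in-degree(E)=0, level(E)=1, enqueue
  process C: level=1
  process D: level=1
    D->B: in-degree(B)=0, level(B)=2, enqueue
  process E: level=1
  process B: level=2
All levels: A:0, B:2, C:1, D:1, E:1, F:0, G:0, H:0

Answer: A:0, B:2, C:1, D:1, E:1, F:0, G:0, H:0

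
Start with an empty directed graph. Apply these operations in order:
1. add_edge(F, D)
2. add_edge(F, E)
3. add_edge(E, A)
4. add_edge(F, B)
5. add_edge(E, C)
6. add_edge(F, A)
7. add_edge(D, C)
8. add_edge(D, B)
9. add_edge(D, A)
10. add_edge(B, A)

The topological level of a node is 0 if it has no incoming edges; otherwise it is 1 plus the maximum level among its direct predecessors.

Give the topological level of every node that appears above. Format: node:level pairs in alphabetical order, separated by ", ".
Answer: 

Answer: A:3, B:2, C:2, D:1, E:1, F:0

Derivation:
Op 1: add_edge(F, D). Edges now: 1
Op 2: add_edge(F, E). Edges now: 2
Op 3: add_edge(E, A). Edges now: 3
Op 4: add_edge(F, B). Edges now: 4
Op 5: add_edge(E, C). Edges now: 5
Op 6: add_edge(F, A). Edges now: 6
Op 7: add_edge(D, C). Edges now: 7
Op 8: add_edge(D, B). Edges now: 8
Op 9: add_edge(D, A). Edges now: 9
Op 10: add_edge(B, A). Edges now: 10
Compute levels (Kahn BFS):
  sources (in-degree 0): F
  process F: level=0
    F->A: in-degree(A)=3, level(A)>=1
    F->B: in-degree(B)=1, level(B)>=1
    F->D: in-degree(D)=0, level(D)=1, enqueue
    F->E: in-degree(E)=0, level(E)=1, enqueue
  process D: level=1
    D->A: in-degree(A)=2, level(A)>=2
    D->B: in-degree(B)=0, level(B)=2, enqueue
    D->C: in-degree(C)=1, level(C)>=2
  process E: level=1
    E->A: in-degree(A)=1, level(A)>=2
    E->C: in-degree(C)=0, level(C)=2, enqueue
  process B: level=2
    B->A: in-degree(A)=0, level(A)=3, enqueue
  process C: level=2
  process A: level=3
All levels: A:3, B:2, C:2, D:1, E:1, F:0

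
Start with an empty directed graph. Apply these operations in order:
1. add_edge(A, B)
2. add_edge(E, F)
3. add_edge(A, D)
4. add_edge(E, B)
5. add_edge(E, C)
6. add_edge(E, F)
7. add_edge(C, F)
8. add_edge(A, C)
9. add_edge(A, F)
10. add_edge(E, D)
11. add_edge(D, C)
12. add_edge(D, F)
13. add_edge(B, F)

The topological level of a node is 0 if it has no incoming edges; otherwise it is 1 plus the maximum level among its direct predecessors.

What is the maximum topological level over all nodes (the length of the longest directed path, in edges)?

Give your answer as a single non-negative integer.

Op 1: add_edge(A, B). Edges now: 1
Op 2: add_edge(E, F). Edges now: 2
Op 3: add_edge(A, D). Edges now: 3
Op 4: add_edge(E, B). Edges now: 4
Op 5: add_edge(E, C). Edges now: 5
Op 6: add_edge(E, F) (duplicate, no change). Edges now: 5
Op 7: add_edge(C, F). Edges now: 6
Op 8: add_edge(A, C). Edges now: 7
Op 9: add_edge(A, F). Edges now: 8
Op 10: add_edge(E, D). Edges now: 9
Op 11: add_edge(D, C). Edges now: 10
Op 12: add_edge(D, F). Edges now: 11
Op 13: add_edge(B, F). Edges now: 12
Compute levels (Kahn BFS):
  sources (in-degree 0): A, E
  process A: level=0
    A->B: in-degree(B)=1, level(B)>=1
    A->C: in-degree(C)=2, level(C)>=1
    A->D: in-degree(D)=1, level(D)>=1
    A->F: in-degree(F)=4, level(F)>=1
  process E: level=0
    E->B: in-degree(B)=0, level(B)=1, enqueue
    E->C: in-degree(C)=1, level(C)>=1
    E->D: in-degree(D)=0, level(D)=1, enqueue
    E->F: in-degree(F)=3, level(F)>=1
  process B: level=1
    B->F: in-degree(F)=2, level(F)>=2
  process D: level=1
    D->C: in-degree(C)=0, level(C)=2, enqueue
    D->F: in-degree(F)=1, level(F)>=2
  process C: level=2
    C->F: in-degree(F)=0, level(F)=3, enqueue
  process F: level=3
All levels: A:0, B:1, C:2, D:1, E:0, F:3
max level = 3

Answer: 3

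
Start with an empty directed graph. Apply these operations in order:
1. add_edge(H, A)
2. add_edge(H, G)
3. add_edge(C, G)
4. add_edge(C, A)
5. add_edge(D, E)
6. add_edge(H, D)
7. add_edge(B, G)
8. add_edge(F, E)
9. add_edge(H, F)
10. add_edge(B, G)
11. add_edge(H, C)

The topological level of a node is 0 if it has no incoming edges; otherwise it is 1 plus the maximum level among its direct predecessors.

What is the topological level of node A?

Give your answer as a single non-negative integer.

Op 1: add_edge(H, A). Edges now: 1
Op 2: add_edge(H, G). Edges now: 2
Op 3: add_edge(C, G). Edges now: 3
Op 4: add_edge(C, A). Edges now: 4
Op 5: add_edge(D, E). Edges now: 5
Op 6: add_edge(H, D). Edges now: 6
Op 7: add_edge(B, G). Edges now: 7
Op 8: add_edge(F, E). Edges now: 8
Op 9: add_edge(H, F). Edges now: 9
Op 10: add_edge(B, G) (duplicate, no change). Edges now: 9
Op 11: add_edge(H, C). Edges now: 10
Compute levels (Kahn BFS):
  sources (in-degree 0): B, H
  process B: level=0
    B->G: in-degree(G)=2, level(G)>=1
  process H: level=0
    H->A: in-degree(A)=1, level(A)>=1
    H->C: in-degree(C)=0, level(C)=1, enqueue
    H->D: in-degree(D)=0, level(D)=1, enqueue
    H->F: in-degree(F)=0, level(F)=1, enqueue
    H->G: in-degree(G)=1, level(G)>=1
  process C: level=1
    C->A: in-degree(A)=0, level(A)=2, enqueue
    C->G: in-degree(G)=0, level(G)=2, enqueue
  process D: level=1
    D->E: in-degree(E)=1, level(E)>=2
  process F: level=1
    F->E: in-degree(E)=0, level(E)=2, enqueue
  process A: level=2
  process G: level=2
  process E: level=2
All levels: A:2, B:0, C:1, D:1, E:2, F:1, G:2, H:0
level(A) = 2

Answer: 2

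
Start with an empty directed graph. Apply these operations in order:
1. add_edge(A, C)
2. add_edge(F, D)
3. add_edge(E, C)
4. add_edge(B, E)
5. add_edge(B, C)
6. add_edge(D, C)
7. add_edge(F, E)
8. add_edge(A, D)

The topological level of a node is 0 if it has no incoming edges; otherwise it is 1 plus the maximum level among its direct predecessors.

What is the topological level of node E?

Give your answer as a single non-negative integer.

Op 1: add_edge(A, C). Edges now: 1
Op 2: add_edge(F, D). Edges now: 2
Op 3: add_edge(E, C). Edges now: 3
Op 4: add_edge(B, E). Edges now: 4
Op 5: add_edge(B, C). Edges now: 5
Op 6: add_edge(D, C). Edges now: 6
Op 7: add_edge(F, E). Edges now: 7
Op 8: add_edge(A, D). Edges now: 8
Compute levels (Kahn BFS):
  sources (in-degree 0): A, B, F
  process A: level=0
    A->C: in-degree(C)=3, level(C)>=1
    A->D: in-degree(D)=1, level(D)>=1
  process B: level=0
    B->C: in-degree(C)=2, level(C)>=1
    B->E: in-degree(E)=1, level(E)>=1
  process F: level=0
    F->D: in-degree(D)=0, level(D)=1, enqueue
    F->E: in-degree(E)=0, level(E)=1, enqueue
  process D: level=1
    D->C: in-degree(C)=1, level(C)>=2
  process E: level=1
    E->C: in-degree(C)=0, level(C)=2, enqueue
  process C: level=2
All levels: A:0, B:0, C:2, D:1, E:1, F:0
level(E) = 1

Answer: 1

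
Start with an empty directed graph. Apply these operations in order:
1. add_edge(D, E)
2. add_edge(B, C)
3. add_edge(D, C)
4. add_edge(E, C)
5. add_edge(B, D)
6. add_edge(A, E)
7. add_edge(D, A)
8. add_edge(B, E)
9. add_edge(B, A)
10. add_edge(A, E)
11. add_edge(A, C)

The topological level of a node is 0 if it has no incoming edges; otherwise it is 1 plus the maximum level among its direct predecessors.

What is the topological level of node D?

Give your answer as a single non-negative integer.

Op 1: add_edge(D, E). Edges now: 1
Op 2: add_edge(B, C). Edges now: 2
Op 3: add_edge(D, C). Edges now: 3
Op 4: add_edge(E, C). Edges now: 4
Op 5: add_edge(B, D). Edges now: 5
Op 6: add_edge(A, E). Edges now: 6
Op 7: add_edge(D, A). Edges now: 7
Op 8: add_edge(B, E). Edges now: 8
Op 9: add_edge(B, A). Edges now: 9
Op 10: add_edge(A, E) (duplicate, no change). Edges now: 9
Op 11: add_edge(A, C). Edges now: 10
Compute levels (Kahn BFS):
  sources (in-degree 0): B
  process B: level=0
    B->A: in-degree(A)=1, level(A)>=1
    B->C: in-degree(C)=3, level(C)>=1
    B->D: in-degree(D)=0, level(D)=1, enqueue
    B->E: in-degree(E)=2, level(E)>=1
  process D: level=1
    D->A: in-degree(A)=0, level(A)=2, enqueue
    D->C: in-degree(C)=2, level(C)>=2
    D->E: in-degree(E)=1, level(E)>=2
  process A: level=2
    A->C: in-degree(C)=1, level(C)>=3
    A->E: in-degree(E)=0, level(E)=3, enqueue
  process E: level=3
    E->C: in-degree(C)=0, level(C)=4, enqueue
  process C: level=4
All levels: A:2, B:0, C:4, D:1, E:3
level(D) = 1

Answer: 1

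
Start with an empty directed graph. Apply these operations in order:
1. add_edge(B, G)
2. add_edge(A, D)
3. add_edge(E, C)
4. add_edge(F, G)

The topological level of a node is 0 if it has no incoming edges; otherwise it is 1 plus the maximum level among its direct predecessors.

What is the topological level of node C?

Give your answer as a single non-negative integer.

Op 1: add_edge(B, G). Edges now: 1
Op 2: add_edge(A, D). Edges now: 2
Op 3: add_edge(E, C). Edges now: 3
Op 4: add_edge(F, G). Edges now: 4
Compute levels (Kahn BFS):
  sources (in-degree 0): A, B, E, F
  process A: level=0
    A->D: in-degree(D)=0, level(D)=1, enqueue
  process B: level=0
    B->G: in-degree(G)=1, level(G)>=1
  process E: level=0
    E->C: in-degree(C)=0, level(C)=1, enqueue
  process F: level=0
    F->G: in-degree(G)=0, level(G)=1, enqueue
  process D: level=1
  process C: level=1
  process G: level=1
All levels: A:0, B:0, C:1, D:1, E:0, F:0, G:1
level(C) = 1

Answer: 1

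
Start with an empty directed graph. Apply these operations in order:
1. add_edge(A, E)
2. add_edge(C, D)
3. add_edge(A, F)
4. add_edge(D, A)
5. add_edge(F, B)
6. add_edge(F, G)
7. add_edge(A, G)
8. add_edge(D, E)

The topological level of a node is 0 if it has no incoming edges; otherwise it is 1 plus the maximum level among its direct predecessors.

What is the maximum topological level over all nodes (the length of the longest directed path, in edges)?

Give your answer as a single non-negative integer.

Op 1: add_edge(A, E). Edges now: 1
Op 2: add_edge(C, D). Edges now: 2
Op 3: add_edge(A, F). Edges now: 3
Op 4: add_edge(D, A). Edges now: 4
Op 5: add_edge(F, B). Edges now: 5
Op 6: add_edge(F, G). Edges now: 6
Op 7: add_edge(A, G). Edges now: 7
Op 8: add_edge(D, E). Edges now: 8
Compute levels (Kahn BFS):
  sources (in-degree 0): C
  process C: level=0
    C->D: in-degree(D)=0, level(D)=1, enqueue
  process D: level=1
    D->A: in-degree(A)=0, level(A)=2, enqueue
    D->E: in-degree(E)=1, level(E)>=2
  process A: level=2
    A->E: in-degree(E)=0, level(E)=3, enqueue
    A->F: in-degree(F)=0, level(F)=3, enqueue
    A->G: in-degree(G)=1, level(G)>=3
  process E: level=3
  process F: level=3
    F->B: in-degree(B)=0, level(B)=4, enqueue
    F->G: in-degree(G)=0, level(G)=4, enqueue
  process B: level=4
  process G: level=4
All levels: A:2, B:4, C:0, D:1, E:3, F:3, G:4
max level = 4

Answer: 4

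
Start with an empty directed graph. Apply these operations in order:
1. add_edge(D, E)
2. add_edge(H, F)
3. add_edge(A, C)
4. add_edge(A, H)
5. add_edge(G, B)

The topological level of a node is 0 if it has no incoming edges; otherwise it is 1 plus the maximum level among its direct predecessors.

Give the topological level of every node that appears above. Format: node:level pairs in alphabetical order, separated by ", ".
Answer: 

Answer: A:0, B:1, C:1, D:0, E:1, F:2, G:0, H:1

Derivation:
Op 1: add_edge(D, E). Edges now: 1
Op 2: add_edge(H, F). Edges now: 2
Op 3: add_edge(A, C). Edges now: 3
Op 4: add_edge(A, H). Edges now: 4
Op 5: add_edge(G, B). Edges now: 5
Compute levels (Kahn BFS):
  sources (in-degree 0): A, D, G
  process A: level=0
    A->C: in-degree(C)=0, level(C)=1, enqueue
    A->H: in-degree(H)=0, level(H)=1, enqueue
  process D: level=0
    D->E: in-degree(E)=0, level(E)=1, enqueue
  process G: level=0
    G->B: in-degree(B)=0, level(B)=1, enqueue
  process C: level=1
  process H: level=1
    H->F: in-degree(F)=0, level(F)=2, enqueue
  process E: level=1
  process B: level=1
  process F: level=2
All levels: A:0, B:1, C:1, D:0, E:1, F:2, G:0, H:1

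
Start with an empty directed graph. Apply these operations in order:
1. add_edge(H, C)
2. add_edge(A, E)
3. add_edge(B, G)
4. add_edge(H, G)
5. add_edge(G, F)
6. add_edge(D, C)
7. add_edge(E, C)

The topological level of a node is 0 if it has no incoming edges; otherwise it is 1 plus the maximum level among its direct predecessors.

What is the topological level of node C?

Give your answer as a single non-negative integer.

Answer: 2

Derivation:
Op 1: add_edge(H, C). Edges now: 1
Op 2: add_edge(A, E). Edges now: 2
Op 3: add_edge(B, G). Edges now: 3
Op 4: add_edge(H, G). Edges now: 4
Op 5: add_edge(G, F). Edges now: 5
Op 6: add_edge(D, C). Edges now: 6
Op 7: add_edge(E, C). Edges now: 7
Compute levels (Kahn BFS):
  sources (in-degree 0): A, B, D, H
  process A: level=0
    A->E: in-degree(E)=0, level(E)=1, enqueue
  process B: level=0
    B->G: in-degree(G)=1, level(G)>=1
  process D: level=0
    D->C: in-degree(C)=2, level(C)>=1
  process H: level=0
    H->C: in-degree(C)=1, level(C)>=1
    H->G: in-degree(G)=0, level(G)=1, enqueue
  process E: level=1
    E->C: in-degree(C)=0, level(C)=2, enqueue
  process G: level=1
    G->F: in-degree(F)=0, level(F)=2, enqueue
  process C: level=2
  process F: level=2
All levels: A:0, B:0, C:2, D:0, E:1, F:2, G:1, H:0
level(C) = 2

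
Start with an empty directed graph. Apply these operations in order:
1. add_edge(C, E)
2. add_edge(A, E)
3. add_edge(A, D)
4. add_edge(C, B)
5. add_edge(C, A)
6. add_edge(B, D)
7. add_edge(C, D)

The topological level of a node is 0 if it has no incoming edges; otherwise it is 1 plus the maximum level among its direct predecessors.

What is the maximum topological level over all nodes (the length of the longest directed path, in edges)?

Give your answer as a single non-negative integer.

Answer: 2

Derivation:
Op 1: add_edge(C, E). Edges now: 1
Op 2: add_edge(A, E). Edges now: 2
Op 3: add_edge(A, D). Edges now: 3
Op 4: add_edge(C, B). Edges now: 4
Op 5: add_edge(C, A). Edges now: 5
Op 6: add_edge(B, D). Edges now: 6
Op 7: add_edge(C, D). Edges now: 7
Compute levels (Kahn BFS):
  sources (in-degree 0): C
  process C: level=0
    C->A: in-degree(A)=0, level(A)=1, enqueue
    C->B: in-degree(B)=0, level(B)=1, enqueue
    C->D: in-degree(D)=2, level(D)>=1
    C->E: in-degree(E)=1, level(E)>=1
  process A: level=1
    A->D: in-degree(D)=1, level(D)>=2
    A->E: in-degree(E)=0, level(E)=2, enqueue
  process B: level=1
    B->D: in-degree(D)=0, level(D)=2, enqueue
  process E: level=2
  process D: level=2
All levels: A:1, B:1, C:0, D:2, E:2
max level = 2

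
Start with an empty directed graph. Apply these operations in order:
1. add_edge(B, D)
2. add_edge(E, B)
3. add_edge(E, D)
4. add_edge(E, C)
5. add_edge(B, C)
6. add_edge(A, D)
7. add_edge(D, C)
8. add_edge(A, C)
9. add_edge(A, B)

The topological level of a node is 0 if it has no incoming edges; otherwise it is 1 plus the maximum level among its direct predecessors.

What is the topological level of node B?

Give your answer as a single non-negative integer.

Op 1: add_edge(B, D). Edges now: 1
Op 2: add_edge(E, B). Edges now: 2
Op 3: add_edge(E, D). Edges now: 3
Op 4: add_edge(E, C). Edges now: 4
Op 5: add_edge(B, C). Edges now: 5
Op 6: add_edge(A, D). Edges now: 6
Op 7: add_edge(D, C). Edges now: 7
Op 8: add_edge(A, C). Edges now: 8
Op 9: add_edge(A, B). Edges now: 9
Compute levels (Kahn BFS):
  sources (in-degree 0): A, E
  process A: level=0
    A->B: in-degree(B)=1, level(B)>=1
    A->C: in-degree(C)=3, level(C)>=1
    A->D: in-degree(D)=2, level(D)>=1
  process E: level=0
    E->B: in-degree(B)=0, level(B)=1, enqueue
    E->C: in-degree(C)=2, level(C)>=1
    E->D: in-degree(D)=1, level(D)>=1
  process B: level=1
    B->C: in-degree(C)=1, level(C)>=2
    B->D: in-degree(D)=0, level(D)=2, enqueue
  process D: level=2
    D->C: in-degree(C)=0, level(C)=3, enqueue
  process C: level=3
All levels: A:0, B:1, C:3, D:2, E:0
level(B) = 1

Answer: 1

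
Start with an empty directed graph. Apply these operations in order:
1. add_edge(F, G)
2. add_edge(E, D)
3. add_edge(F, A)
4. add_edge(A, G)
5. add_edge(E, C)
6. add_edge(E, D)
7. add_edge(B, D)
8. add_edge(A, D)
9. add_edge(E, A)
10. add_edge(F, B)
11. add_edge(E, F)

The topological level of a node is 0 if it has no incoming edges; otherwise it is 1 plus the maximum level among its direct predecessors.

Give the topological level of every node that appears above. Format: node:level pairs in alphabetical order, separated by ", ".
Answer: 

Answer: A:2, B:2, C:1, D:3, E:0, F:1, G:3

Derivation:
Op 1: add_edge(F, G). Edges now: 1
Op 2: add_edge(E, D). Edges now: 2
Op 3: add_edge(F, A). Edges now: 3
Op 4: add_edge(A, G). Edges now: 4
Op 5: add_edge(E, C). Edges now: 5
Op 6: add_edge(E, D) (duplicate, no change). Edges now: 5
Op 7: add_edge(B, D). Edges now: 6
Op 8: add_edge(A, D). Edges now: 7
Op 9: add_edge(E, A). Edges now: 8
Op 10: add_edge(F, B). Edges now: 9
Op 11: add_edge(E, F). Edges now: 10
Compute levels (Kahn BFS):
  sources (in-degree 0): E
  process E: level=0
    E->A: in-degree(A)=1, level(A)>=1
    E->C: in-degree(C)=0, level(C)=1, enqueue
    E->D: in-degree(D)=2, level(D)>=1
    E->F: in-degree(F)=0, level(F)=1, enqueue
  process C: level=1
  process F: level=1
    F->A: in-degree(A)=0, level(A)=2, enqueue
    F->B: in-degree(B)=0, level(B)=2, enqueue
    F->G: in-degree(G)=1, level(G)>=2
  process A: level=2
    A->D: in-degree(D)=1, level(D)>=3
    A->G: in-degree(G)=0, level(G)=3, enqueue
  process B: level=2
    B->D: in-degree(D)=0, level(D)=3, enqueue
  process G: level=3
  process D: level=3
All levels: A:2, B:2, C:1, D:3, E:0, F:1, G:3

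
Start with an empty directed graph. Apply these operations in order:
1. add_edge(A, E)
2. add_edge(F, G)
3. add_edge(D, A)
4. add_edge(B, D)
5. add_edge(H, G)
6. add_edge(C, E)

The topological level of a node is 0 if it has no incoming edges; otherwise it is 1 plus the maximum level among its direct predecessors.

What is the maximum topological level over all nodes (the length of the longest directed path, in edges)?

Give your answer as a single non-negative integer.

Answer: 3

Derivation:
Op 1: add_edge(A, E). Edges now: 1
Op 2: add_edge(F, G). Edges now: 2
Op 3: add_edge(D, A). Edges now: 3
Op 4: add_edge(B, D). Edges now: 4
Op 5: add_edge(H, G). Edges now: 5
Op 6: add_edge(C, E). Edges now: 6
Compute levels (Kahn BFS):
  sources (in-degree 0): B, C, F, H
  process B: level=0
    B->D: in-degree(D)=0, level(D)=1, enqueue
  process C: level=0
    C->E: in-degree(E)=1, level(E)>=1
  process F: level=0
    F->G: in-degree(G)=1, level(G)>=1
  process H: level=0
    H->G: in-degree(G)=0, level(G)=1, enqueue
  process D: level=1
    D->A: in-degree(A)=0, level(A)=2, enqueue
  process G: level=1
  process A: level=2
    A->E: in-degree(E)=0, level(E)=3, enqueue
  process E: level=3
All levels: A:2, B:0, C:0, D:1, E:3, F:0, G:1, H:0
max level = 3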